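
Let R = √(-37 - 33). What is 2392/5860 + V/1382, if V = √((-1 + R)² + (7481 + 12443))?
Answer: 598/1465 + √(19855 - 2*I*√70)/1382 ≈ 0.51015 - 4.2964e-5*I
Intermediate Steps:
R = I*√70 (R = √(-70) = I*√70 ≈ 8.3666*I)
V = √(19924 + (-1 + I*√70)²) (V = √((-1 + I*√70)² + (7481 + 12443)) = √((-1 + I*√70)² + 19924) = √(19924 + (-1 + I*√70)²) ≈ 140.91 - 0.0594*I)
2392/5860 + V/1382 = 2392/5860 + √(19855 - 2*I*√70)/1382 = 2392*(1/5860) + √(19855 - 2*I*√70)*(1/1382) = 598/1465 + √(19855 - 2*I*√70)/1382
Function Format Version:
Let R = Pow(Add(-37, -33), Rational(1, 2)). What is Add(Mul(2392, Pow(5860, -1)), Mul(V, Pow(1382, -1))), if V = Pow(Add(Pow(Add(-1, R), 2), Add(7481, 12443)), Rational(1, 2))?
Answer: Add(Rational(598, 1465), Mul(Rational(1, 1382), Pow(Add(19855, Mul(-2, I, Pow(70, Rational(1, 2)))), Rational(1, 2)))) ≈ Add(0.51015, Mul(-4.2964e-5, I))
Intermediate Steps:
R = Mul(I, Pow(70, Rational(1, 2))) (R = Pow(-70, Rational(1, 2)) = Mul(I, Pow(70, Rational(1, 2))) ≈ Mul(8.3666, I))
V = Pow(Add(19924, Pow(Add(-1, Mul(I, Pow(70, Rational(1, 2)))), 2)), Rational(1, 2)) (V = Pow(Add(Pow(Add(-1, Mul(I, Pow(70, Rational(1, 2)))), 2), Add(7481, 12443)), Rational(1, 2)) = Pow(Add(Pow(Add(-1, Mul(I, Pow(70, Rational(1, 2)))), 2), 19924), Rational(1, 2)) = Pow(Add(19924, Pow(Add(-1, Mul(I, Pow(70, Rational(1, 2)))), 2)), Rational(1, 2)) ≈ Add(140.91, Mul(-0.0594, I)))
Add(Mul(2392, Pow(5860, -1)), Mul(V, Pow(1382, -1))) = Add(Mul(2392, Pow(5860, -1)), Mul(Pow(Add(19855, Mul(-2, I, Pow(70, Rational(1, 2)))), Rational(1, 2)), Pow(1382, -1))) = Add(Mul(2392, Rational(1, 5860)), Mul(Pow(Add(19855, Mul(-2, I, Pow(70, Rational(1, 2)))), Rational(1, 2)), Rational(1, 1382))) = Add(Rational(598, 1465), Mul(Rational(1, 1382), Pow(Add(19855, Mul(-2, I, Pow(70, Rational(1, 2)))), Rational(1, 2))))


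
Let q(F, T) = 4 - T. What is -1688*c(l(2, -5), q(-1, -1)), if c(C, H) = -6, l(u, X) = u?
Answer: 10128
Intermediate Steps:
-1688*c(l(2, -5), q(-1, -1)) = -1688*(-6) = 10128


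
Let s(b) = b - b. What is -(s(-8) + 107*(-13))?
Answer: 1391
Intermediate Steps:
s(b) = 0
-(s(-8) + 107*(-13)) = -(0 + 107*(-13)) = -(0 - 1391) = -1*(-1391) = 1391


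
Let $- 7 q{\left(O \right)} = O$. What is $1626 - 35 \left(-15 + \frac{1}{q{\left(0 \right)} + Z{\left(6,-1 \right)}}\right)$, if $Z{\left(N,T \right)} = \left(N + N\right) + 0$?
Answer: $\frac{25777}{12} \approx 2148.1$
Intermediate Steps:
$q{\left(O \right)} = - \frac{O}{7}$
$Z{\left(N,T \right)} = 2 N$ ($Z{\left(N,T \right)} = 2 N + 0 = 2 N$)
$1626 - 35 \left(-15 + \frac{1}{q{\left(0 \right)} + Z{\left(6,-1 \right)}}\right) = 1626 - 35 \left(-15 + \frac{1}{\left(- \frac{1}{7}\right) 0 + 2 \cdot 6}\right) = 1626 - 35 \left(-15 + \frac{1}{0 + 12}\right) = 1626 - 35 \left(-15 + \frac{1}{12}\right) = 1626 - 35 \left(- \frac{179}{12}\right) = 1626 - - \frac{6265}{12} = 1626 + \frac{6265}{12} = \frac{25777}{12}$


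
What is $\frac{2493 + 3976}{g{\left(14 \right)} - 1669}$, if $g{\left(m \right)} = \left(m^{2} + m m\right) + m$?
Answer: $- \frac{6469}{1263} \approx -5.1219$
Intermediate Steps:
$g{\left(m \right)} = m + 2 m^{2}$ ($g{\left(m \right)} = \left(m^{2} + m^{2}\right) + m = 2 m^{2} + m = m + 2 m^{2}$)
$\frac{2493 + 3976}{g{\left(14 \right)} - 1669} = \frac{2493 + 3976}{14 \left(1 + 2 \cdot 14\right) - 1669} = \frac{6469}{14 \left(1 + 28\right) - 1669} = \frac{6469}{14 \cdot 29 - 1669} = \frac{6469}{406 - 1669} = \frac{6469}{-1263} = 6469 \left(- \frac{1}{1263}\right) = - \frac{6469}{1263}$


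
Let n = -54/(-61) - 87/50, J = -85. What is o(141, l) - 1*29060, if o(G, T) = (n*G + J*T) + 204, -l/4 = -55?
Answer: -145413387/3050 ≈ -47677.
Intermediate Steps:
l = 220 (l = -4*(-55) = 220)
n = -2607/3050 (n = -54*(-1/61) - 87*1/50 = 54/61 - 87/50 = -2607/3050 ≈ -0.85475)
o(G, T) = 204 - 85*T - 2607*G/3050 (o(G, T) = (-2607*G/3050 - 85*T) + 204 = (-85*T - 2607*G/3050) + 204 = 204 - 85*T - 2607*G/3050)
o(141, l) - 1*29060 = (204 - 85*220 - 2607/3050*141) - 1*29060 = (204 - 18700 - 367587/3050) - 29060 = -56780387/3050 - 29060 = -145413387/3050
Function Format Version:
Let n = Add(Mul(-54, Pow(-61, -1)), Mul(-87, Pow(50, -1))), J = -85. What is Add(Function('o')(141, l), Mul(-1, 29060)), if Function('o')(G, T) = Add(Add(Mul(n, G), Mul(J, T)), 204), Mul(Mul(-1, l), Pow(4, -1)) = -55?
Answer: Rational(-145413387, 3050) ≈ -47677.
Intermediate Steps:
l = 220 (l = Mul(-4, -55) = 220)
n = Rational(-2607, 3050) (n = Add(Mul(-54, Rational(-1, 61)), Mul(-87, Rational(1, 50))) = Add(Rational(54, 61), Rational(-87, 50)) = Rational(-2607, 3050) ≈ -0.85475)
Function('o')(G, T) = Add(204, Mul(-85, T), Mul(Rational(-2607, 3050), G)) (Function('o')(G, T) = Add(Add(Mul(Rational(-2607, 3050), G), Mul(-85, T)), 204) = Add(Add(Mul(-85, T), Mul(Rational(-2607, 3050), G)), 204) = Add(204, Mul(-85, T), Mul(Rational(-2607, 3050), G)))
Add(Function('o')(141, l), Mul(-1, 29060)) = Add(Add(204, Mul(-85, 220), Mul(Rational(-2607, 3050), 141)), Mul(-1, 29060)) = Add(Add(204, -18700, Rational(-367587, 3050)), -29060) = Add(Rational(-56780387, 3050), -29060) = Rational(-145413387, 3050)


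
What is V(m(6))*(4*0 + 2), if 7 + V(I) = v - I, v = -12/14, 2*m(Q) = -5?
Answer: -75/7 ≈ -10.714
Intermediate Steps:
m(Q) = -5/2 (m(Q) = (½)*(-5) = -5/2)
v = -6/7 (v = -12*1/14 = -6/7 ≈ -0.85714)
V(I) = -55/7 - I (V(I) = -7 + (-6/7 - I) = -55/7 - I)
V(m(6))*(4*0 + 2) = (-55/7 - 1*(-5/2))*(4*0 + 2) = (-55/7 + 5/2)*(0 + 2) = -75/14*2 = -75/7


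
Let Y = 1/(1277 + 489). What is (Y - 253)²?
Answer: 199627559209/3118756 ≈ 64009.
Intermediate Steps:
Y = 1/1766 ≈ 0.00056625
(Y - 253)² = (1/1766 - 253)² = (-446797/1766)² = 199627559209/3118756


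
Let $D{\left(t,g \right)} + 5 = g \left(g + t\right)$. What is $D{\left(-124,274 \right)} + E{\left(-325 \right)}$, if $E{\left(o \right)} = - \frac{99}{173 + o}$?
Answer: $\frac{6246539}{152} \approx 41096.0$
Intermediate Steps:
$D{\left(t,g \right)} = -5 + g \left(g + t\right)$
$D{\left(-124,274 \right)} + E{\left(-325 \right)} = \left(-5 + 274^{2} + 274 \left(-124\right)\right) - \frac{99}{173 - 325} = \left(-5 + 75076 - 33976\right) - \frac{99}{-152} = 41095 - - \frac{99}{152} = 41095 + \frac{99}{152} = \frac{6246539}{152}$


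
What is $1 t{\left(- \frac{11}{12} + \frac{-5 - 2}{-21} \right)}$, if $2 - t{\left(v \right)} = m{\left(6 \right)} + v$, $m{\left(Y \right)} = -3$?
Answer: $\frac{67}{12} \approx 5.5833$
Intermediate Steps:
$t{\left(v \right)} = 5 - v$ ($t{\left(v \right)} = 2 - \left(-3 + v\right) = 5 - v$)
$1 t{\left(- \frac{11}{12} + \frac{-5 - 2}{-21} \right)} = 1 \left(5 - \left(- \frac{11}{12} + \frac{-5 - 2}{-21}\right)\right) = 1 \left(5 - \left(\left(-11\right) \frac{1}{12} - - \frac{1}{3}\right)\right) = 1 \left(5 - \left(- \frac{11}{12} + \frac{1}{3}\right)\right) = 1 \left(5 - - \frac{7}{12}\right) = 1 \left(5 + \frac{7}{12}\right) = 1 \cdot \frac{67}{12} = \frac{67}{12}$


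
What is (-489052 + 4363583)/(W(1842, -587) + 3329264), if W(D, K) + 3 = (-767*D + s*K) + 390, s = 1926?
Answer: 3874531/786275 ≈ 4.9277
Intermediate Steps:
W(D, K) = 387 - 767*D + 1926*K (W(D, K) = -3 + ((-767*D + 1926*K) + 390) = -3 + (390 - 767*D + 1926*K) = 387 - 767*D + 1926*K)
(-489052 + 4363583)/(W(1842, -587) + 3329264) = (-489052 + 4363583)/((387 - 767*1842 + 1926*(-587)) + 3329264) = 3874531/((387 - 1412814 - 1130562) + 3329264) = 3874531/(-2542989 + 3329264) = 3874531/786275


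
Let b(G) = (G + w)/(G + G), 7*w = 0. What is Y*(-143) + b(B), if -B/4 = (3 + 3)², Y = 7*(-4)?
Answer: 8009/2 ≈ 4004.5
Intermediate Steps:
w = 0 (w = (⅐)*0 = 0)
Y = -28
B = -144 (B = -4*(3 + 3)² = -4*6² = -4*36 = -144)
b(G) = ½ (b(G) = (G + 0)/(G + G) = G/((2*G)) = G*(1/(2*G)) = ½)
Y*(-143) + b(B) = -28*(-143) + ½ = 4004 + ½ = 8009/2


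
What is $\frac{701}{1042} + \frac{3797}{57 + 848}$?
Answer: $\frac{4590879}{943010} \approx 4.8683$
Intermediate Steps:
$\frac{701}{1042} + \frac{3797}{57 + 848} = 701 \cdot \frac{1}{1042} + \frac{3797}{905} = \frac{701}{1042} + 3797 \cdot \frac{1}{905} = \frac{701}{1042} + \frac{3797}{905} = \frac{4590879}{943010}$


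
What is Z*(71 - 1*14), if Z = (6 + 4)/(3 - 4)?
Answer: -570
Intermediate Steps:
Z = -10 (Z = 10/(-1) = 10*(-1) = -10)
Z*(71 - 1*14) = -10*(71 - 1*14) = -10*(71 - 14) = -10*57 = -570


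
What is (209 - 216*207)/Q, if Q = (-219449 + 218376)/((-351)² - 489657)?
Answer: -16308391368/1073 ≈ -1.5199e+7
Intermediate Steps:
Q = 1073/366456 (Q = -1073/(123201 - 489657) = -1073/(-366456) = -1073*(-1/366456) = 1073/366456 ≈ 0.0029280)
(209 - 216*207)/Q = (209 - 216*207)/(1073/366456) = (209 - 44712)*(366456/1073) = -44503*366456/1073 = -16308391368/1073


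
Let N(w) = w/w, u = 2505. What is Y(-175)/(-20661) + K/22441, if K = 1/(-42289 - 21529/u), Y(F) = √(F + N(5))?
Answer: -2505/2377746792034 - I*√174/20661 ≈ -1.0535e-9 - 0.00063844*I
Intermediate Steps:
N(w) = 1
Y(F) = √(1 + F) (Y(F) = √(F + 1) = √(1 + F))
K = -2505/105955474 (K = 1/(-42289 - 21529/2505) = 1/(-105955474/2505) = -2505/105955474 ≈ -2.3642e-5)
Y(-175)/(-20661) + K/22441 = √(1 - 175)/(-20661) - 2505/105955474/22441 = √(-174)*(-1/20661) - 2505/105955474*1/22441 = (I*√174)*(-1/20661) - 2505/2377746792034 = -I*√174/20661 - 2505/2377746792034 = -2505/2377746792034 - I*√174/20661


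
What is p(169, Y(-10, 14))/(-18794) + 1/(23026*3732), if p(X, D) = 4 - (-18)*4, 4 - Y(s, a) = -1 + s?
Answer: -3265445819/807512701704 ≈ -0.0040438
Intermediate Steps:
Y(s, a) = 5 - s (Y(s, a) = 4 - (-1 + s) = 4 + (1 - s) = 5 - s)
p(X, D) = 76 (p(X, D) = 4 - 1*(-72) = 4 + 72 = 76)
p(169, Y(-10, 14))/(-18794) + 1/(23026*3732) = 76/(-18794) + 1/(23026*3732) = 76*(-1/18794) + (1/23026)*(1/3732) = -38/9397 + 1/85933032 = -3265445819/807512701704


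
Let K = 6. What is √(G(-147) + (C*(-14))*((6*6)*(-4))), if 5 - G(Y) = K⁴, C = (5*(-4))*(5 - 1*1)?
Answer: I*√162571 ≈ 403.2*I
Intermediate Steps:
C = -80 (C = -20*(5 - 1) = -20*4 = -80)
G(Y) = -1291 (G(Y) = 5 - 1*6⁴ = 5 - 1*1296 = 5 - 1296 = -1291)
√(G(-147) + (C*(-14))*((6*6)*(-4))) = √(-1291 + (-80*(-14))*((6*6)*(-4))) = √(-1291 + 1120*(36*(-4))) = √(-1291 + 1120*(-144)) = √(-1291 - 161280) = √(-162571) = I*√162571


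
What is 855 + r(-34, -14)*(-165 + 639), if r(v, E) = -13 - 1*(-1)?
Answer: -4833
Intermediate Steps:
r(v, E) = -12 (r(v, E) = -13 + 1 = -12)
855 + r(-34, -14)*(-165 + 639) = 855 - 12*(-165 + 639) = 855 - 12*474 = 855 - 5688 = -4833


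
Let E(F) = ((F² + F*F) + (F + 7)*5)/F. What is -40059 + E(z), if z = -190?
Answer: -1536499/38 ≈ -40434.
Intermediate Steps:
E(F) = (35 + 2*F² + 5*F)/F (E(F) = ((F² + F²) + (7 + F)*5)/F = (2*F² + (35 + 5*F))/F = (35 + 2*F² + 5*F)/F)
-40059 + E(z) = -40059 + (5 + 2*(-190) + 35/(-190)) = -40059 + (5 - 380 + 35*(-1/190)) = -40059 + (5 - 380 - 7/38) = -40059 - 14257/38 = -1536499/38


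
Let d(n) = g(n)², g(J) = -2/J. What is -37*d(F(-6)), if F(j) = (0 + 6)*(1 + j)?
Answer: -37/225 ≈ -0.16444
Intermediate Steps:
F(j) = 6 + 6*j (F(j) = 6*(1 + j) = 6 + 6*j)
d(n) = 4/n² (d(n) = (-2/n)² = 4/n²)
-37*d(F(-6)) = -148/(6 + 6*(-6))² = -148/(6 - 36)² = -148/(-30)² = -148/900 = -37*1/225 = -37/225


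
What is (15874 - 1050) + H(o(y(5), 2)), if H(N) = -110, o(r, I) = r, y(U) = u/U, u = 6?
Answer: 14714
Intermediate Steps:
y(U) = 6/U
(15874 - 1050) + H(o(y(5), 2)) = (15874 - 1050) - 110 = 14824 - 110 = 14714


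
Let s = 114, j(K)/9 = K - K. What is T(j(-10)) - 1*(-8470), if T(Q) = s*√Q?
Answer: 8470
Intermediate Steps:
j(K) = 0 (j(K) = 9*(K - K) = 9*0 = 0)
T(Q) = 114*√Q
T(j(-10)) - 1*(-8470) = 114*√0 - 1*(-8470) = 114*0 + 8470 = 0 + 8470 = 8470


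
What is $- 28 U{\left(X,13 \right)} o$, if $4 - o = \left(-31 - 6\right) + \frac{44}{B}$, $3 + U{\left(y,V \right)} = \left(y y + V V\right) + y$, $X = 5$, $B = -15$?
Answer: $- \frac{3616592}{15} \approx -2.4111 \cdot 10^{5}$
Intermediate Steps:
$U{\left(y,V \right)} = -3 + y + V^{2} + y^{2}$ ($U{\left(y,V \right)} = -3 + \left(\left(y y + V V\right) + y\right) = -3 + \left(\left(y^{2} + V^{2}\right) + y\right) = -3 + \left(\left(V^{2} + y^{2}\right) + y\right) = -3 + \left(y + V^{2} + y^{2}\right) = -3 + y + V^{2} + y^{2}$)
$o = \frac{659}{15}$ ($o = 4 - \left(\left(-31 - 6\right) + \frac{44}{-15}\right) = 4 - \left(-37 + 44 \left(- \frac{1}{15}\right)\right) = 4 - \left(-37 - \frac{44}{15}\right) = 4 - - \frac{599}{15} = 4 + \frac{599}{15} = \frac{659}{15} \approx 43.933$)
$- 28 U{\left(X,13 \right)} o = - 28 \left(-3 + 5 + 13^{2} + 5^{2}\right) \frac{659}{15} = - 28 \left(-3 + 5 + 169 + 25\right) \frac{659}{15} = \left(-28\right) 196 \cdot \frac{659}{15} = \left(-5488\right) \frac{659}{15} = - \frac{3616592}{15}$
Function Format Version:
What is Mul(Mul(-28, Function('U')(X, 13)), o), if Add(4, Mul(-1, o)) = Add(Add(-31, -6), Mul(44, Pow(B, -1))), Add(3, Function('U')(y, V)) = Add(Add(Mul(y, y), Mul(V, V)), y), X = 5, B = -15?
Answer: Rational(-3616592, 15) ≈ -2.4111e+5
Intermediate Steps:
Function('U')(y, V) = Add(-3, y, Pow(V, 2), Pow(y, 2)) (Function('U')(y, V) = Add(-3, Add(Add(Mul(y, y), Mul(V, V)), y)) = Add(-3, Add(Add(Pow(y, 2), Pow(V, 2)), y)) = Add(-3, Add(Add(Pow(V, 2), Pow(y, 2)), y)) = Add(-3, Add(y, Pow(V, 2), Pow(y, 2))) = Add(-3, y, Pow(V, 2), Pow(y, 2)))
o = Rational(659, 15) (o = Add(4, Mul(-1, Add(Add(-31, -6), Mul(44, Pow(-15, -1))))) = Add(4, Mul(-1, Add(-37, Mul(44, Rational(-1, 15))))) = Add(4, Mul(-1, Add(-37, Rational(-44, 15)))) = Add(4, Mul(-1, Rational(-599, 15))) = Add(4, Rational(599, 15)) = Rational(659, 15) ≈ 43.933)
Mul(Mul(-28, Function('U')(X, 13)), o) = Mul(Mul(-28, Add(-3, 5, Pow(13, 2), Pow(5, 2))), Rational(659, 15)) = Mul(Mul(-28, Add(-3, 5, 169, 25)), Rational(659, 15)) = Mul(Mul(-28, 196), Rational(659, 15)) = Mul(-5488, Rational(659, 15)) = Rational(-3616592, 15)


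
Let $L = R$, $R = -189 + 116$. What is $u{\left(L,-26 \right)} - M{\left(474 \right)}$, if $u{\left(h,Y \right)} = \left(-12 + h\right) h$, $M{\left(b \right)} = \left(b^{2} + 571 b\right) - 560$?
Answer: $-488565$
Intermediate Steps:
$R = -73$
$L = -73$
$M{\left(b \right)} = -560 + b^{2} + 571 b$
$u{\left(h,Y \right)} = h \left(-12 + h\right)$
$u{\left(L,-26 \right)} - M{\left(474 \right)} = - 73 \left(-12 - 73\right) - \left(-560 + 474^{2} + 571 \cdot 474\right) = \left(-73\right) \left(-85\right) - \left(-560 + 224676 + 270654\right) = 6205 - 494770 = -488565$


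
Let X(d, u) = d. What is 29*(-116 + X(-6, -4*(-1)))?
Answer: -3538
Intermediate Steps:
29*(-116 + X(-6, -4*(-1))) = 29*(-116 - 6) = 29*(-122) = -3538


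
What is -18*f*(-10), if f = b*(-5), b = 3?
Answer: -2700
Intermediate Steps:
f = -15 (f = 3*(-5) = -15)
-18*f*(-10) = -18*(-15)*(-10) = 270*(-10) = -2700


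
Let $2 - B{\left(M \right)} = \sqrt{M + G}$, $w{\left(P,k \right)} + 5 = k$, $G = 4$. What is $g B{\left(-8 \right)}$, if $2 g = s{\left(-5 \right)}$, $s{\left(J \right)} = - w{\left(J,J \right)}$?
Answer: $10 - 10 i \approx 10.0 - 10.0 i$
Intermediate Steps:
$w{\left(P,k \right)} = -5 + k$
$B{\left(M \right)} = 2 - \sqrt{4 + M}$ ($B{\left(M \right)} = 2 - \sqrt{M + 4} = 2 - \sqrt{4 + M}$)
$s{\left(J \right)} = 5 - J$ ($s{\left(J \right)} = - (-5 + J) = 5 - J$)
$g = 5$ ($g = \frac{5 - -5}{2} = \frac{5 + 5}{2} = \frac{1}{2} \cdot 10 = 5$)
$g B{\left(-8 \right)} = 5 \left(2 - \sqrt{4 - 8}\right) = 5 \left(2 - \sqrt{-4}\right) = 5 \left(2 - 2 i\right) = 10 - 10 i$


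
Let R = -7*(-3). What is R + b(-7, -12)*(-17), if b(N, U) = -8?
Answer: 157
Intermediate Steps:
R = 21
R + b(-7, -12)*(-17) = 21 - 8*(-17) = 21 + 136 = 157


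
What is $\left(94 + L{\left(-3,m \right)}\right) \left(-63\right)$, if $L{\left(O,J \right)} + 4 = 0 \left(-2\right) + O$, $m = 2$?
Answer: $-5481$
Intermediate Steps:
$L{\left(O,J \right)} = -4 + O$ ($L{\left(O,J \right)} = -4 + \left(0 \left(-2\right) + O\right) = -4 + \left(0 + O\right) = -4 + O$)
$\left(94 + L{\left(-3,m \right)}\right) \left(-63\right) = \left(94 - 7\right) \left(-63\right) = 87 \left(-63\right) = -5481$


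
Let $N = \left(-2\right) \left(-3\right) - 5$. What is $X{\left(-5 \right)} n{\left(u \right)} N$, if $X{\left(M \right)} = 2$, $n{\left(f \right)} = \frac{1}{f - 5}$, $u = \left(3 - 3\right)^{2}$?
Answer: $- \frac{2}{5} \approx -0.4$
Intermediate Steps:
$u = 0$ ($u = 0^{2} = 0$)
$n{\left(f \right)} = \frac{1}{-5 + f}$
$N = 1$ ($N = 6 - 5 = 1$)
$X{\left(-5 \right)} n{\left(u \right)} N = \frac{2}{-5 + 0} \cdot 1 = \frac{2}{-5} \cdot 1 = 2 \left(- \frac{1}{5}\right) 1 = \left(- \frac{2}{5}\right) 1 = - \frac{2}{5}$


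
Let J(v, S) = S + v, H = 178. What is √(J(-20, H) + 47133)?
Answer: 19*√131 ≈ 217.46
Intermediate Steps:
√(J(-20, H) + 47133) = √((178 - 20) + 47133) = √(158 + 47133) = √47291 = 19*√131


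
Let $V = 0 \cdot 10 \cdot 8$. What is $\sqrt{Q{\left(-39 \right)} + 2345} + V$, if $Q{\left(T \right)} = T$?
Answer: $\sqrt{2306} \approx 48.021$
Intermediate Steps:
$V = 0$ ($V = 0 \cdot 8 = 0$)
$\sqrt{Q{\left(-39 \right)} + 2345} + V = \sqrt{-39 + 2345} + 0 = \sqrt{2306} + 0 = \sqrt{2306}$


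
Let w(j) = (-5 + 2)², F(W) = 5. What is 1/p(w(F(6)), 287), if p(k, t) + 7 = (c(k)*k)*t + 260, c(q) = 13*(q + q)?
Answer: 1/604675 ≈ 1.6538e-6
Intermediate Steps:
c(q) = 26*q (c(q) = 13*(2*q) = 26*q)
w(j) = 9 (w(j) = (-3)² = 9)
p(k, t) = 253 + 26*t*k² (p(k, t) = -7 + (((26*k)*k)*t + 260) = -7 + ((26*k²)*t + 260) = -7 + (26*t*k² + 260) = -7 + (260 + 26*t*k²) = 253 + 26*t*k²)
1/p(w(F(6)), 287) = 1/(253 + 26*287*9²) = 1/(253 + 26*287*81) = 1/(253 + 604422) = 1/604675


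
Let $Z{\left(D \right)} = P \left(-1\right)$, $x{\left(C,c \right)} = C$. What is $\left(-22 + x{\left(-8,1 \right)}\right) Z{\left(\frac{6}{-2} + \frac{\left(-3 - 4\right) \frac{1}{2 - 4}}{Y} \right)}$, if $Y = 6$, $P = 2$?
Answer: $60$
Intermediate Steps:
$Z{\left(D \right)} = -2$ ($Z{\left(D \right)} = 2 \left(-1\right) = -2$)
$\left(-22 + x{\left(-8,1 \right)}\right) Z{\left(\frac{6}{-2} + \frac{\left(-3 - 4\right) \frac{1}{2 - 4}}{Y} \right)} = \left(-22 - 8\right) \left(-2\right) = \left(-30\right) \left(-2\right) = 60$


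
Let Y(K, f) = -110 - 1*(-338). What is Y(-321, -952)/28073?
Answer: 228/28073 ≈ 0.0081217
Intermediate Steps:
Y(K, f) = 228 (Y(K, f) = -110 + 338 = 228)
Y(-321, -952)/28073 = 228/28073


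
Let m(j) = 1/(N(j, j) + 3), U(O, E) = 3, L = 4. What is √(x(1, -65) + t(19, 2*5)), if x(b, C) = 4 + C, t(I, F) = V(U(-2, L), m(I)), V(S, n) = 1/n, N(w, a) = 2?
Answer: 2*I*√14 ≈ 7.4833*I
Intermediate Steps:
m(j) = ⅕ (m(j) = 1/(2 + 3) = 1/5 = ⅕)
t(I, F) = 5 (t(I, F) = 1/(⅕) = 5)
√(x(1, -65) + t(19, 2*5)) = √((4 - 65) + 5) = √(-61 + 5) = √(-56) = 2*I*√14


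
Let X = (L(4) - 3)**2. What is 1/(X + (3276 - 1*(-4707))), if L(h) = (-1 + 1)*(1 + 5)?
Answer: 1/7992 ≈ 0.00012513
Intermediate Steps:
L(h) = 0 (L(h) = 0*6 = 0)
X = 9 (X = (0 - 3)**2 = (-3)**2 = 9)
1/(X + (3276 - 1*(-4707))) = 1/(9 + (3276 - 1*(-4707))) = 1/(9 + (3276 + 4707)) = 1/(9 + 7983) = 1/7992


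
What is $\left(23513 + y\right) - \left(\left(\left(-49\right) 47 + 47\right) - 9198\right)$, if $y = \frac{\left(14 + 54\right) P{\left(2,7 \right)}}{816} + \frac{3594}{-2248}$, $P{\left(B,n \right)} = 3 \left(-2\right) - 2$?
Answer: $\frac{117901085}{3372} \approx 34965.0$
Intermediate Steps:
$P{\left(B,n \right)} = -8$ ($P{\left(B,n \right)} = -6 - 2 = -8$)
$y = - \frac{7639}{3372}$ ($y = \frac{\left(14 + 54\right) \left(-8\right)}{816} + \frac{3594}{-2248} = 68 \left(-8\right) \frac{1}{816} + 3594 \left(- \frac{1}{2248}\right) = \left(-544\right) \frac{1}{816} - \frac{1797}{1124} = - \frac{2}{3} - \frac{1797}{1124} = - \frac{7639}{3372} \approx -2.2654$)
$\left(23513 + y\right) - \left(\left(\left(-49\right) 47 + 47\right) - 9198\right) = \left(23513 - \frac{7639}{3372}\right) - \left(\left(\left(-49\right) 47 + 47\right) - 9198\right) = \frac{79278197}{3372} - \left(\left(-2303 + 47\right) - 9198\right) = \frac{79278197}{3372} - \left(-2256 - 9198\right) = \frac{79278197}{3372} - -11454 = \frac{79278197}{3372} + 11454 = \frac{117901085}{3372}$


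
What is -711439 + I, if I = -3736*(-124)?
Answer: -248175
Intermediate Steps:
I = 463264
-711439 + I = -711439 + 463264 = -248175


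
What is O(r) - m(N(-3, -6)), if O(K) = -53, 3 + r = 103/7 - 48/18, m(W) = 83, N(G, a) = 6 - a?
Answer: -136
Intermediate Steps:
r = 190/21 (r = -3 + (103/7 - 48/18) = -3 + (103*(⅐) - 48*1/18) = -3 + (103/7 - 8/3) = -3 + 253/21 = 190/21 ≈ 9.0476)
O(r) - m(N(-3, -6)) = -53 - 1*83 = -53 - 83 = -136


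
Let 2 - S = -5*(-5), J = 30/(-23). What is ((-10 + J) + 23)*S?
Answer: -269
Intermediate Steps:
J = -30/23 (J = 30*(-1/23) = -30/23 ≈ -1.3043)
S = -23 (S = 2 - (-5)*(-5) = 2 - 1*25 = 2 - 25 = -23)
((-10 + J) + 23)*S = ((-10 - 30/23) + 23)*(-23) = (-260/23 + 23)*(-23) = (269/23)*(-23) = -269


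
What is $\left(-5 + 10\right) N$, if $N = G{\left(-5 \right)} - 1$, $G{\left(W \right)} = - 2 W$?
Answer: $45$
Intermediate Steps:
$N = 9$ ($N = \left(-2\right) \left(-5\right) - 1 = 10 - 1 = 9$)
$\left(-5 + 10\right) N = \left(-5 + 10\right) 9 = 5 \cdot 9 = 45$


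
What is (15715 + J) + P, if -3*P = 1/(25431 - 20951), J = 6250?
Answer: 295209599/13440 ≈ 21965.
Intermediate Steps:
P = -1/13440 (P = -1/(3*(25431 - 20951)) = -⅓/4480 = -⅓*1/4480 = -1/13440 ≈ -7.4405e-5)
(15715 + J) + P = (15715 + 6250) - 1/13440 = 21965 - 1/13440 = 295209599/13440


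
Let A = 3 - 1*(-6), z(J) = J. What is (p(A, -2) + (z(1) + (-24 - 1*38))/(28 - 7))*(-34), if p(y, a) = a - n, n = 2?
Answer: 4930/21 ≈ 234.76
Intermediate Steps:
A = 9 (A = 3 + 6 = 9)
p(y, a) = -2 + a (p(y, a) = a - 1*2 = a - 2 = -2 + a)
(p(A, -2) + (z(1) + (-24 - 1*38))/(28 - 7))*(-34) = ((-2 - 2) + (1 + (-24 - 1*38))/(28 - 7))*(-34) = (-4 + (1 + (-24 - 38))/21)*(-34) = (-4 + (1 - 62)*(1/21))*(-34) = (-4 - 61*1/21)*(-34) = (-4 - 61/21)*(-34) = -145/21*(-34) = 4930/21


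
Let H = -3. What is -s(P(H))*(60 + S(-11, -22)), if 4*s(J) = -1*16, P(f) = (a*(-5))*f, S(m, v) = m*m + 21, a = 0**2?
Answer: 808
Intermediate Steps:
a = 0
S(m, v) = 21 + m**2 (S(m, v) = m**2 + 21 = 21 + m**2)
P(f) = 0 (P(f) = (0*(-5))*f = 0*f = 0)
s(J) = -4 (s(J) = (-1*16)/4 = (1/4)*(-16) = -4)
-s(P(H))*(60 + S(-11, -22)) = -(-4)*(60 + (21 + (-11)**2)) = -(-4)*(60 + (21 + 121)) = -(-4)*(60 + 142) = -(-4)*202 = -1*(-808) = 808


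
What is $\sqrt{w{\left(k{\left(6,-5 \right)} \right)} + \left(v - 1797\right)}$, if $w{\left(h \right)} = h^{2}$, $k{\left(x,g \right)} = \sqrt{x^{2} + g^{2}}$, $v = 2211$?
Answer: $5 \sqrt{19} \approx 21.794$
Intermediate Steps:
$k{\left(x,g \right)} = \sqrt{g^{2} + x^{2}}$
$\sqrt{w{\left(k{\left(6,-5 \right)} \right)} + \left(v - 1797\right)} = \sqrt{\left(\sqrt{\left(-5\right)^{2} + 6^{2}}\right)^{2} + \left(2211 - 1797\right)} = \sqrt{\left(\sqrt{25 + 36}\right)^{2} + 414} = \sqrt{\left(\sqrt{61}\right)^{2} + 414} = \sqrt{61 + 414} = \sqrt{475} = 5 \sqrt{19}$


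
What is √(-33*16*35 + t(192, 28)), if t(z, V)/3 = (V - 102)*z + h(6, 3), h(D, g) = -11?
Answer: 3*I*√6793 ≈ 247.26*I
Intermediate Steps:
t(z, V) = -33 + 3*z*(-102 + V) (t(z, V) = 3*((V - 102)*z - 11) = 3*((-102 + V)*z - 11) = 3*(z*(-102 + V) - 11) = 3*(-11 + z*(-102 + V)) = -33 + 3*z*(-102 + V))
√(-33*16*35 + t(192, 28)) = √(-33*16*35 + (-33 - 306*192 + 3*28*192)) = √(-528*35 + (-33 - 58752 + 16128)) = √(-18480 - 42657) = √(-61137) = 3*I*√6793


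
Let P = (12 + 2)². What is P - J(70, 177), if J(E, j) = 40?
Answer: 156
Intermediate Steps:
P = 196 (P = 14² = 196)
P - J(70, 177) = 196 - 1*40 = 196 - 40 = 156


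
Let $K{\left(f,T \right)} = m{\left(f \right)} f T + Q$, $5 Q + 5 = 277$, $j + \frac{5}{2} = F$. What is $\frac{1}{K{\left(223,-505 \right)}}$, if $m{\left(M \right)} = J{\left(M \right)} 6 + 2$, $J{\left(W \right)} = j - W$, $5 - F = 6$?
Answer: $\frac{5}{764093047} \approx 6.5437 \cdot 10^{-9}$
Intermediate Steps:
$F = -1$ ($F = 5 - 6 = -1$)
$j = - \frac{7}{2}$ ($j = - \frac{5}{2} - 1 = - \frac{7}{2} \approx -3.5$)
$Q = \frac{272}{5}$ ($Q = -1 + \frac{1}{5} \cdot 277 = -1 + \frac{277}{5} = \frac{272}{5} \approx 54.4$)
$J{\left(W \right)} = - \frac{7}{2} - W$
$m{\left(M \right)} = -19 - 6 M$ ($m{\left(M \right)} = \left(- \frac{7}{2} - M\right) 6 + 2 = \left(-21 - 6 M\right) + 2 = -19 - 6 M$)
$K{\left(f,T \right)} = \frac{272}{5} + T f \left(-19 - 6 f\right)$ ($K{\left(f,T \right)} = \left(-19 - 6 f\right) f T + \frac{272}{5} = f \left(-19 - 6 f\right) T + \frac{272}{5} = T f \left(-19 - 6 f\right) + \frac{272}{5} = \frac{272}{5} + T f \left(-19 - 6 f\right)$)
$\frac{1}{K{\left(223,-505 \right)}} = \frac{1}{\frac{272}{5} - \left(-505\right) 223 \left(19 + 6 \cdot 223\right)} = \frac{1}{\frac{272}{5} - \left(-505\right) 223 \left(19 + 1338\right)} = \frac{1}{\frac{272}{5} - \left(-505\right) 223 \cdot 1357} = \frac{1}{\frac{272}{5} + 152818555} = \frac{1}{\frac{764093047}{5}} = \frac{5}{764093047}$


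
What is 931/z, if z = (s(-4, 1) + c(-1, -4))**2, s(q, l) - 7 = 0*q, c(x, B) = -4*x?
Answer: 931/121 ≈ 7.6942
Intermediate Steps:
s(q, l) = 7 (s(q, l) = 7 + 0*q = 7 + 0 = 7)
z = 121 (z = (7 - 4*(-1))**2 = (7 + 4)**2 = 11**2 = 121)
931/z = 931/121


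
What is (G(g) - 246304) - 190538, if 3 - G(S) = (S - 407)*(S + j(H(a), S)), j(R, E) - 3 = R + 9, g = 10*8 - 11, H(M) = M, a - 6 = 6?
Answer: -405405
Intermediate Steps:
a = 12 (a = 6 + 6 = 12)
g = 69 (g = 80 - 11 = 69)
j(R, E) = 12 + R (j(R, E) = 3 + (R + 9) = 3 + (9 + R) = 12 + R)
G(S) = 3 - (-407 + S)*(24 + S) (G(S) = 3 - (S - 407)*(S + (12 + 12)) = 3 - (-407 + S)*(S + 24) = 3 - (-407 + S)*(24 + S))
(G(g) - 246304) - 190538 = ((9771 - 1*69**2 + 383*69) - 246304) - 190538 = ((9771 - 1*4761 + 26427) - 246304) - 190538 = ((9771 - 4761 + 26427) - 246304) - 190538 = (31437 - 246304) - 190538 = -214867 - 190538 = -405405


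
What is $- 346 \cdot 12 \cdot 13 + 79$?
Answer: $-53897$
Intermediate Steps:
$- 346 \cdot 12 \cdot 13 + 79 = \left(-346\right) 156 + 79 = -53976 + 79 = -53897$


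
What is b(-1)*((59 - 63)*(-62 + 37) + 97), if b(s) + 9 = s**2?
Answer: -1576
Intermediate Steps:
b(s) = -9 + s**2
b(-1)*((59 - 63)*(-62 + 37) + 97) = (-9 + (-1)**2)*((59 - 63)*(-62 + 37) + 97) = (-9 + 1)*(-4*(-25) + 97) = -8*(100 + 97) = -8*197 = -1576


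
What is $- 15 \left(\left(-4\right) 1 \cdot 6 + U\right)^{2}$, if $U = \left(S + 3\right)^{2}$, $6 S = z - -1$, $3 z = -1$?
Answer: $- \frac{6728000}{2187} \approx -3076.4$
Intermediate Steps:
$z = - \frac{1}{3}$ ($z = \frac{1}{3} \left(-1\right) = - \frac{1}{3} \approx -0.33333$)
$S = \frac{1}{9}$ ($S = \frac{- \frac{1}{3} - -1}{6} = \frac{- \frac{1}{3} + 1}{6} = \frac{1}{6} \cdot \frac{2}{3} = \frac{1}{9} \approx 0.11111$)
$U = \frac{784}{81}$ ($U = \left(\frac{1}{9} + 3\right)^{2} = \left(\frac{28}{9}\right)^{2} = \frac{784}{81} \approx 9.679$)
$- 15 \left(\left(-4\right) 1 \cdot 6 + U\right)^{2} = - 15 \left(\left(-4\right) 1 \cdot 6 + \frac{784}{81}\right)^{2} = - 15 \left(\left(-4\right) 6 + \frac{784}{81}\right)^{2} = - 15 \left(-24 + \frac{784}{81}\right)^{2} = - 15 \left(- \frac{1160}{81}\right)^{2} = \left(-15\right) \frac{1345600}{6561} = - \frac{6728000}{2187}$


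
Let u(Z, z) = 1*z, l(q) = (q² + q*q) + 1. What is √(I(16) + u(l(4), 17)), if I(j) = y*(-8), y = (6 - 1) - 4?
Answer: 3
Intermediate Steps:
y = 1 (y = 5 - 4 = 1)
l(q) = 1 + 2*q² (l(q) = (q² + q²) + 1 = 2*q² + 1 = 1 + 2*q²)
u(Z, z) = z
I(j) = -8 (I(j) = 1*(-8) = -8)
√(I(16) + u(l(4), 17)) = √(-8 + 17) = √9 = 3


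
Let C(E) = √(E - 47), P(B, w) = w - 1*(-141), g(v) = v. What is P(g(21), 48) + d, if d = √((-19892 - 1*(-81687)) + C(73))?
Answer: 189 + √(61795 + √26) ≈ 437.60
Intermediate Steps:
P(B, w) = 141 + w (P(B, w) = w + 141 = 141 + w)
C(E) = √(-47 + E)
d = √(61795 + √26) (d = √((-19892 - 1*(-81687)) + √(-47 + 73)) = √((-19892 + 81687) + √26) = √(61795 + √26) ≈ 248.60)
P(g(21), 48) + d = (141 + 48) + √(61795 + √26) = 189 + √(61795 + √26)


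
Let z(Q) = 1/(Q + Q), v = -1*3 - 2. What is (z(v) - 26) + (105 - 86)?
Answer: -71/10 ≈ -7.1000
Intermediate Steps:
v = -5 (v = -3 - 2 = -5)
z(Q) = 1/(2*Q)
(z(v) - 26) + (105 - 86) = ((½)/(-5) - 26) + (105 - 86) = ((½)*(-⅕) - 26) + 19 = (-⅒ - 26) + 19 = -261/10 + 19 = -71/10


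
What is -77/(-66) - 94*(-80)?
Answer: 45127/6 ≈ 7521.2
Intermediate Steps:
-77/(-66) - 94*(-80) = -77*(-1/66) + 7520 = 7/6 + 7520 = 45127/6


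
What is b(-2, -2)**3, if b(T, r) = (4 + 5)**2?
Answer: 531441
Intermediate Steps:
b(T, r) = 81 (b(T, r) = 9**2 = 81)
b(-2, -2)**3 = 81**3 = 531441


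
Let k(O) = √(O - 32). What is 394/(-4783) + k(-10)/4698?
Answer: -394/4783 + I*√42/4698 ≈ -0.082375 + 0.0013795*I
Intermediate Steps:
k(O) = √(-32 + O)
394/(-4783) + k(-10)/4698 = 394/(-4783) + √(-32 - 10)/4698 = 394*(-1/4783) + √(-42)*(1/4698) = -394/4783 + (I*√42)*(1/4698) = -394/4783 + I*√42/4698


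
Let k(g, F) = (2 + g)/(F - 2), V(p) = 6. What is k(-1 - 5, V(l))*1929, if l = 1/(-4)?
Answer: -1929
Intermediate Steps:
l = -1/4 (l = 1*(-1/4) = -1/4 ≈ -0.25000)
k(g, F) = (2 + g)/(-2 + F)
k(-1 - 5, V(l))*1929 = ((2 + (-1 - 5))/(-2 + 6))*1929 = ((2 - 6)/4)*1929 = ((1/4)*(-4))*1929 = -1*1929 = -1929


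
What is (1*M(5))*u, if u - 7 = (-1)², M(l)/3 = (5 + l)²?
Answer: 2400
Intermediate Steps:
M(l) = 3*(5 + l)²
u = 8 (u = 7 + (-1)² = 7 + 1 = 8)
(1*M(5))*u = (1*(3*(5 + 5)²))*8 = (1*(3*10²))*8 = (1*(3*100))*8 = (1*300)*8 = 300*8 = 2400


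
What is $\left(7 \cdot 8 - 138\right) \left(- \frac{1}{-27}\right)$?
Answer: $- \frac{82}{27} \approx -3.037$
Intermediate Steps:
$\left(7 \cdot 8 - 138\right) \left(- \frac{1}{-27}\right) = \left(56 - 138\right) \left(\left(-1\right) \left(- \frac{1}{27}\right)\right) = \left(-82\right) \frac{1}{27} = - \frac{82}{27}$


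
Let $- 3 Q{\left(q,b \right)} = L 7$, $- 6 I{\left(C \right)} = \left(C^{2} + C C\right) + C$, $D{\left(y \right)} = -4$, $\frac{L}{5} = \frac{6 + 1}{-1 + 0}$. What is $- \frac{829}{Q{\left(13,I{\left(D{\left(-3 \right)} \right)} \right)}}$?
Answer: $- \frac{2487}{245} \approx -10.151$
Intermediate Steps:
$L = -35$ ($L = 5 \frac{6 + 1}{-1 + 0} = 5 \frac{7}{-1} = 5 \cdot 7 \left(-1\right) = 5 \left(-7\right) = -35$)
$I{\left(C \right)} = - \frac{C^{2}}{3} - \frac{C}{6}$ ($I{\left(C \right)} = - \frac{\left(C^{2} + C C\right) + C}{6} = - \frac{\left(C^{2} + C^{2}\right) + C}{6} = - \frac{2 C^{2} + C}{6} = - \frac{C + 2 C^{2}}{6} = - \frac{C^{2}}{3} - \frac{C}{6}$)
$Q{\left(q,b \right)} = \frac{245}{3}$ ($Q{\left(q,b \right)} = - \frac{\left(-35\right) 7}{3} = \left(- \frac{1}{3}\right) \left(-245\right) = \frac{245}{3}$)
$- \frac{829}{Q{\left(13,I{\left(D{\left(-3 \right)} \right)} \right)}} = - \frac{829}{\frac{245}{3}} = \left(-829\right) \frac{3}{245} = - \frac{2487}{245}$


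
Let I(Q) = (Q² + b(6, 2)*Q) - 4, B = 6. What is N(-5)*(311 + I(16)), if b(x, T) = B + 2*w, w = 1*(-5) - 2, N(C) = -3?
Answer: -1305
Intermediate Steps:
w = -7 (w = -5 - 2 = -7)
b(x, T) = -8 (b(x, T) = 6 + 2*(-7) = 6 - 14 = -8)
I(Q) = -4 + Q² - 8*Q (I(Q) = (Q² - 8*Q) - 4 = -4 + Q² - 8*Q)
N(-5)*(311 + I(16)) = -3*(311 + (-4 + 16² - 8*16)) = -3*(311 + (-4 + 256 - 128)) = -3*(311 + 124) = -3*435 = -1305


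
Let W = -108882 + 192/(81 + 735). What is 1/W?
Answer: -17/1850990 ≈ -9.1843e-6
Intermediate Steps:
W = -1850990/17 (W = -108882 + 192/816 = -108882 + 192*(1/816) = -108882 + 4/17 = -1850990/17 ≈ -1.0888e+5)
1/W = 1/(-1850990/17) = -17/1850990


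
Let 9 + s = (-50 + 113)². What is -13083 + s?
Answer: -9123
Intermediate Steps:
s = 3960 (s = -9 + (-50 + 113)² = -9 + 63² = -9 + 3969 = 3960)
-13083 + s = -13083 + 3960 = -9123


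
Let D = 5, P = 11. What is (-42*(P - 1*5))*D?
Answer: -1260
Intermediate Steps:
(-42*(P - 1*5))*D = -42*(11 - 1*5)*5 = -42*(11 - 5)*5 = -42*6*5 = -252*5 = -1260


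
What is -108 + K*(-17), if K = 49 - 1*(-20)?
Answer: -1281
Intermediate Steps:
K = 69 (K = 49 + 20 = 69)
-108 + K*(-17) = -108 + 69*(-17) = -108 - 1173 = -1281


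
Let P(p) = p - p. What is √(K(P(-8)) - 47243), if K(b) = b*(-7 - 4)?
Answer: I*√47243 ≈ 217.35*I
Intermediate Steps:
P(p) = 0
K(b) = -11*b (K(b) = b*(-11) = -11*b)
√(K(P(-8)) - 47243) = √(-11*0 - 47243) = √(0 - 47243) = √(-47243) = I*√47243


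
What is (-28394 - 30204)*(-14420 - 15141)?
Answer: 1732215478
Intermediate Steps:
(-28394 - 30204)*(-14420 - 15141) = -58598*(-29561) = 1732215478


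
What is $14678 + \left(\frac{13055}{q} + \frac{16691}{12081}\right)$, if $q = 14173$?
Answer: $\frac{2513620341812}{171224013} \approx 14680.0$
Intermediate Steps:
$14678 + \left(\frac{13055}{q} + \frac{16691}{12081}\right) = 14678 + \left(\frac{13055}{14173} + \frac{16691}{12081}\right) = 14678 + \frac{394278998}{171224013} = \frac{2513620341812}{171224013}$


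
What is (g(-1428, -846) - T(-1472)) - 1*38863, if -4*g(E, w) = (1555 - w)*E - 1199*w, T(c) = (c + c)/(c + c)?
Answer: 1129409/2 ≈ 5.6470e+5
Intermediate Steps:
T(c) = 1 (T(c) = (2*c)/((2*c)) = (2*c)*(1/(2*c)) = 1)
g(E, w) = 1199*w/4 - E*(1555 - w)/4 (g(E, w) = -((1555 - w)*E - 1199*w)/4 = -(E*(1555 - w) - 1199*w)/4 = -(-1199*w + E*(1555 - w))/4 = 1199*w/4 - E*(1555 - w)/4)
(g(-1428, -846) - T(-1472)) - 1*38863 = ((-1555/4*(-1428) + (1199/4)*(-846) + (1/4)*(-1428)*(-846)) - 1*1) - 1*38863 = ((555135 - 507177/2 + 302022) - 1) - 38863 = (1207137/2 - 1) - 38863 = 1207135/2 - 38863 = 1129409/2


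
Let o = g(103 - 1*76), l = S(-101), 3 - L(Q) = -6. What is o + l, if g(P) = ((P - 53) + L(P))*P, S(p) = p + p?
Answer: -661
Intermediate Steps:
S(p) = 2*p
L(Q) = 9 (L(Q) = 3 - 1*(-6) = 3 + 6 = 9)
l = -202 (l = 2*(-101) = -202)
g(P) = P*(-44 + P) (g(P) = ((P - 53) + 9)*P = ((-53 + P) + 9)*P = (-44 + P)*P = P*(-44 + P))
o = -459 (o = (103 - 1*76)*(-44 + (103 - 1*76)) = (103 - 76)*(-44 + (103 - 76)) = 27*(-44 + 27) = 27*(-17) = -459)
o + l = -459 - 202 = -661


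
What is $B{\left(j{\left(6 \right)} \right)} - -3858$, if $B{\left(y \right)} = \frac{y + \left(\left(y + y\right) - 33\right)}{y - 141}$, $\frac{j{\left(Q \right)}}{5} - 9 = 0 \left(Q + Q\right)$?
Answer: $\frac{61711}{16} \approx 3856.9$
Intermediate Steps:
$j{\left(Q \right)} = 45$ ($j{\left(Q \right)} = 45 + 5 \cdot 0 \left(Q + Q\right) = 45 + 5 \cdot 0 \cdot 2 Q = 45 + 5 \cdot 0 = 45 + 0 = 45$)
$B{\left(y \right)} = \frac{-33 + 3 y}{-141 + y}$ ($B{\left(y \right)} = \frac{y + \left(2 y - 33\right)}{-141 + y} = \frac{y + \left(-33 + 2 y\right)}{-141 + y} = \frac{-33 + 3 y}{-141 + y}$)
$B{\left(j{\left(6 \right)} \right)} - -3858 = \frac{3 \left(-11 + 45\right)}{-141 + 45} - -3858 = 3 \frac{1}{-96} \cdot 34 + 3858 = 3 \left(- \frac{1}{96}\right) 34 + 3858 = - \frac{17}{16} + 3858 = \frac{61711}{16}$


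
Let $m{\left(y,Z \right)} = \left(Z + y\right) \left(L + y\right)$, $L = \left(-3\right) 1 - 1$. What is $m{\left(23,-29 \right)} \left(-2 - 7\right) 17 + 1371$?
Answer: $18813$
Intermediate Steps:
$L = -4$ ($L = -3 - 1 = -4$)
$m{\left(y,Z \right)} = \left(-4 + y\right) \left(Z + y\right)$ ($m{\left(y,Z \right)} = \left(Z + y\right) \left(-4 + y\right) = \left(-4 + y\right) \left(Z + y\right)$)
$m{\left(23,-29 \right)} \left(-2 - 7\right) 17 + 1371 = \left(23^{2} - -116 - 92 - 667\right) \left(-2 - 7\right) 17 + 1371 = \left(529 + 116 - 92 - 667\right) \left(\left(-9\right) 17\right) + 1371 = \left(-114\right) \left(-153\right) + 1371 = 17442 + 1371 = 18813$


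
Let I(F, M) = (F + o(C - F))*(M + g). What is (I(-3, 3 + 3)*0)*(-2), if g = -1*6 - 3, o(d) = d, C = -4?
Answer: 0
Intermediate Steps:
g = -9 (g = -6 - 3 = -9)
I(F, M) = 36 - 4*M (I(F, M) = (F + (-4 - F))*(M - 9) = -4*(-9 + M) = 36 - 4*M)
(I(-3, 3 + 3)*0)*(-2) = ((36 - 4*(3 + 3))*0)*(-2) = ((36 - 4*6)*0)*(-2) = ((36 - 24)*0)*(-2) = (12*0)*(-2) = 0*(-2) = 0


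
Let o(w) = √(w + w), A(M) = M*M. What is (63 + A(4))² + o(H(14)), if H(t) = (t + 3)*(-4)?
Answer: 6241 + 2*I*√34 ≈ 6241.0 + 11.662*I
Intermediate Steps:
A(M) = M²
H(t) = -12 - 4*t (H(t) = (3 + t)*(-4) = -12 - 4*t)
o(w) = √2*√w (o(w) = √(2*w) = √2*√w)
(63 + A(4))² + o(H(14)) = (63 + 4²)² + √2*√(-12 - 4*14) = (63 + 16)² + √2*√(-12 - 56) = 79² + √2*√(-68) = 6241 + √2*(2*I*√17) = 6241 + 2*I*√34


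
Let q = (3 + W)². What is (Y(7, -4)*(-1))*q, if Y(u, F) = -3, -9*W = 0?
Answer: 27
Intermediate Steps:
W = 0 (W = -⅑*0 = 0)
q = 9 (q = (3 + 0)² = 3² = 9)
(Y(7, -4)*(-1))*q = -3*(-1)*9 = 3*9 = 27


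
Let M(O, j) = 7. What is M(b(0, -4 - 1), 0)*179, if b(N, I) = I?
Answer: 1253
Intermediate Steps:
M(b(0, -4 - 1), 0)*179 = 7*179 = 1253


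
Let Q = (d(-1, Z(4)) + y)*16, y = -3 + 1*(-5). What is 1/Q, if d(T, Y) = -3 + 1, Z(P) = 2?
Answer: -1/160 ≈ -0.0062500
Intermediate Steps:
d(T, Y) = -2
y = -8 (y = -3 - 5 = -8)
Q = -160 (Q = (-2 - 8)*16 = -10*16 = -160)
1/Q = 1/(-160) = -1/160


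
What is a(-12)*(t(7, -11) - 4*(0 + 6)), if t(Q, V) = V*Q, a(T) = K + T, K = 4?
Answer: 808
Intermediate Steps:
a(T) = 4 + T
t(Q, V) = Q*V
a(-12)*(t(7, -11) - 4*(0 + 6)) = (4 - 12)*(7*(-11) - 4*(0 + 6)) = -8*(-77 - 4*6) = -8*(-77 - 24) = -8*(-101) = 808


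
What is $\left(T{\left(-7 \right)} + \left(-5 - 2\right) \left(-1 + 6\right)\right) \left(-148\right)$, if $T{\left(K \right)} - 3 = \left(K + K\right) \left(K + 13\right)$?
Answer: $17168$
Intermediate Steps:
$T{\left(K \right)} = 3 + 2 K \left(13 + K\right)$ ($T{\left(K \right)} = 3 + \left(K + K\right) \left(K + 13\right) = 3 + 2 K \left(13 + K\right)$)
$\left(T{\left(-7 \right)} + \left(-5 - 2\right) \left(-1 + 6\right)\right) \left(-148\right) = \left(\left(3 + 2 \left(-7\right)^{2} + 26 \left(-7\right)\right) + \left(-5 - 2\right) \left(-1 + 6\right)\right) \left(-148\right) = \left(\left(3 + 2 \cdot 49 - 182\right) + \left(-5 - 2\right) 5\right) \left(-148\right) = \left(\left(3 + 98 - 182\right) - 35\right) \left(-148\right) = \left(-81 - 35\right) \left(-148\right) = \left(-116\right) \left(-148\right) = 17168$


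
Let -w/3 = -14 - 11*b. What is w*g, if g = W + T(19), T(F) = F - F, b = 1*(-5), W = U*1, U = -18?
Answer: 2214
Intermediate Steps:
W = -18 (W = -18*1 = -18)
b = -5
T(F) = 0
g = -18 (g = -18 + 0 = -18)
w = -123 (w = -3*(-14 - 11*(-5)) = -3*(-14 + 55) = -3*41 = -123)
w*g = -123*(-18) = 2214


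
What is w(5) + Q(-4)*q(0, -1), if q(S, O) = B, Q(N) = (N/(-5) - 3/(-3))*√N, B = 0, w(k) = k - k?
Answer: 0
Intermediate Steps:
w(k) = 0
Q(N) = √N*(1 - N/5) (Q(N) = (N*(-⅕) - 3*(-⅓))*√N = (-N/5 + 1)*√N = (1 - N/5)*√N = √N*(1 - N/5))
q(S, O) = 0
w(5) + Q(-4)*q(0, -1) = 0 + (√(-4)*(5 - 1*(-4))/5)*0 = 0 + ((2*I)*(5 + 4)/5)*0 = 0 + ((⅕)*(2*I)*9)*0 = 0 + (18*I/5)*0 = 0 + 0 = 0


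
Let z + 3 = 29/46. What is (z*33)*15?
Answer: -53955/46 ≈ -1172.9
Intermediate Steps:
z = -109/46 (z = -3 + 29/46 = -109/46 ≈ -2.3696)
(z*33)*15 = -109/46*33*15 = -3597/46*15 = -53955/46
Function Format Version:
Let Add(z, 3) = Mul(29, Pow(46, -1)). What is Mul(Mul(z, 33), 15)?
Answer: Rational(-53955, 46) ≈ -1172.9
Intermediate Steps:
z = Rational(-109, 46) (z = Add(-3, Mul(29, Pow(46, -1))) = Add(-3, Mul(29, Rational(1, 46))) = Add(-3, Rational(29, 46)) = Rational(-109, 46) ≈ -2.3696)
Mul(Mul(z, 33), 15) = Mul(Mul(Rational(-109, 46), 33), 15) = Mul(Rational(-3597, 46), 15) = Rational(-53955, 46)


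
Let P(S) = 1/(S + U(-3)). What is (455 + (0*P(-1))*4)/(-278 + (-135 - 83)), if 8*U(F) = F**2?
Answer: -455/496 ≈ -0.91734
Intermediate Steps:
U(F) = F**2/8
P(S) = 1/(9/8 + S) (P(S) = 1/(S + (1/8)*(-3)**2) = 1/(S + (1/8)*9) = 1/(S + 9/8) = 1/(9/8 + S))
(455 + (0*P(-1))*4)/(-278 + (-135 - 83)) = (455 + (0*(8/(9 + 8*(-1))))*4)/(-278 + (-135 - 83)) = (455 + (0*(8/(9 - 8)))*4)/(-278 - 218) = (455 + (0*(8/1))*4)/(-496) = (455 + (0*(8*1))*4)*(-1/496) = (455 + (0*8)*4)*(-1/496) = (455 + 0*4)*(-1/496) = (455 + 0)*(-1/496) = 455*(-1/496) = -455/496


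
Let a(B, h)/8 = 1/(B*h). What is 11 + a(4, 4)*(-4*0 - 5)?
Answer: 17/2 ≈ 8.5000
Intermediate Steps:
a(B, h) = 8/(B*h) (a(B, h) = 8/((B*h)) = 8*(1/(B*h)) = 8/(B*h))
11 + a(4, 4)*(-4*0 - 5) = 11 + (8/(4*4))*(-4*0 - 5) = 11 + (8*(¼)*(¼))*(0 - 5) = 11 + (½)*(-5) = 11 - 5/2 = 17/2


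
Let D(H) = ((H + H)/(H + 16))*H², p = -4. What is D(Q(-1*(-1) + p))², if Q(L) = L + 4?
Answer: 4/289 ≈ 0.013841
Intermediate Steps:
Q(L) = 4 + L
D(H) = 2*H³/(16 + H) (D(H) = ((2*H)/(16 + H))*H² = (2*H/(16 + H))*H² = 2*H³/(16 + H))
D(Q(-1*(-1) + p))² = (2*(4 + (-1*(-1) - 4))³/(16 + (4 + (-1*(-1) - 4))))² = (2*(4 + (1 - 4))³/(16 + (4 + (1 - 4))))² = (2*(4 - 3)³/(16 + (4 - 3)))² = (2*1³/(16 + 1))² = (2*1/17)² = (2*1*(1/17))² = (2/17)² = 4/289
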